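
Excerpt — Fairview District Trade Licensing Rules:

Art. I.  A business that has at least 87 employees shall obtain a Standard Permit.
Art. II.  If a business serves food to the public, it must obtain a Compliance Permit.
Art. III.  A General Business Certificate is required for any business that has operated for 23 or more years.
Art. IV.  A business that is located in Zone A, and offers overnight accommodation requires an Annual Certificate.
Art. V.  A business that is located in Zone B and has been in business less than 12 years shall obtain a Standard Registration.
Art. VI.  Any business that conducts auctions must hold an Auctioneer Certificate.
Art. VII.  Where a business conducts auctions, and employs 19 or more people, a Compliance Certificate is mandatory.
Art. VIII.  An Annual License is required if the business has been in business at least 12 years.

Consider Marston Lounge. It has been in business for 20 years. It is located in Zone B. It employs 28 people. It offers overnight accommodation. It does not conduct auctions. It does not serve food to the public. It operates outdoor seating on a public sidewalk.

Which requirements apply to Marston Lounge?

Annual License

Art. I. employees 28 < 87 → Standard Permit not required.
Art. II. does not serve food to the public → Compliance Permit not required.
Art. III. years in business 20 < 23 → General Business Certificate not required.
Art. IV. is located in Zone B (not: is located in Zone A); offers overnight accommodation → Annual Certificate not required.
Art. V. is located in Zone B; years in business 20 ≥ 12 → Standard Registration not required.
Art. VI. does not conduct auctions → Auctioneer Certificate not required.
Art. VII. does not conduct auctions; employees 28 ≥ 19 → Compliance Certificate not required.
Art. VIII. years in business 20 ≥ 12 → Annual License required.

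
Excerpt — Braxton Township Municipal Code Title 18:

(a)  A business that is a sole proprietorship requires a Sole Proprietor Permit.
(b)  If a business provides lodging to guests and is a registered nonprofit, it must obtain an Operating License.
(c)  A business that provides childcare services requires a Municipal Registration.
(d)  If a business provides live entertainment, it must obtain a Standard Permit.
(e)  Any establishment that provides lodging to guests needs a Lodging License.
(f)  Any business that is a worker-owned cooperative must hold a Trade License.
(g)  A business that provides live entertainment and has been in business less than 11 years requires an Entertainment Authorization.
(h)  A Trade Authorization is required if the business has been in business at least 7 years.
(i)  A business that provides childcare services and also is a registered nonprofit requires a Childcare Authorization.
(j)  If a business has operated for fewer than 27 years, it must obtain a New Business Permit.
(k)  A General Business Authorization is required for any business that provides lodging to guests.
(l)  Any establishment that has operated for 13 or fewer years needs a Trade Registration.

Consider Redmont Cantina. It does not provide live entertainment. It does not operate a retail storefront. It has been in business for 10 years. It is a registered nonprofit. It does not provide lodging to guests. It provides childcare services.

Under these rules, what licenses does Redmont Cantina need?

(a) is a registered nonprofit (not: is a sole proprietorship) → Sole Proprietor Permit not required.
(b) does not provide lodging to guests; is a registered nonprofit → Operating License not required.
(c) provides childcare services → Municipal Registration required.
(d) does not provide live entertainment → Standard Permit not required.
(e) does not provide lodging to guests → Lodging License not required.
(f) is a registered nonprofit (not: is a worker-owned cooperative) → Trade License not required.
(g) does not provide live entertainment; years in business 10 < 11 → Entertainment Authorization not required.
(h) years in business 10 ≥ 7 → Trade Authorization required.
(i) provides childcare services; is a registered nonprofit → Childcare Authorization required.
(j) years in business 10 < 27 → New Business Permit required.
(k) does not provide lodging to guests → General Business Authorization not required.
(l) years in business 10 ≤ 13 → Trade Registration required.

Childcare Authorization, Municipal Registration, New Business Permit, Trade Authorization, Trade Registration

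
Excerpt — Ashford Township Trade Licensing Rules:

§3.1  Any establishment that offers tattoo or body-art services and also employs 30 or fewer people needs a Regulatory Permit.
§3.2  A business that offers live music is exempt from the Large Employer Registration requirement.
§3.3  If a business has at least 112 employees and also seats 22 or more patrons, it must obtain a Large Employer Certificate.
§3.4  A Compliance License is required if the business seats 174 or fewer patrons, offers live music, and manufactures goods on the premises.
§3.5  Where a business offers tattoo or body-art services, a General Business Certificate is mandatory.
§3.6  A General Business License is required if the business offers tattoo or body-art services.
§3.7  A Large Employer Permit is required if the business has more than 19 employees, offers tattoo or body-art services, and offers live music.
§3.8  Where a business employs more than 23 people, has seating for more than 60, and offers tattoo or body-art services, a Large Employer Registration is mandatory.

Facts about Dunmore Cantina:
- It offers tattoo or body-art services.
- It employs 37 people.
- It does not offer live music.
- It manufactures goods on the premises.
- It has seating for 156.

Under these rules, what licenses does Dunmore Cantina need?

General Business Certificate, General Business License, Large Employer Registration

§3.1 offers tattoo or body-art services; employees 37 > 30 → Regulatory Permit not required.
§3.2 does not offer live music → Large Employer Registration exemption does not apply.
§3.3 employees 37 < 112; seating 156 ≥ 22 → Large Employer Certificate not required.
§3.4 seating 156 ≤ 174; does not offer live music; manufactures goods on the premises → Compliance License not required.
§3.5 offers tattoo or body-art services → General Business Certificate required.
§3.6 offers tattoo or body-art services → General Business License required.
§3.7 employees 37 > 19; offers tattoo or body-art services; does not offer live music → Large Employer Permit not required.
§3.8 employees 37 > 23; seating 156 > 60; offers tattoo or body-art services → Large Employer Registration required.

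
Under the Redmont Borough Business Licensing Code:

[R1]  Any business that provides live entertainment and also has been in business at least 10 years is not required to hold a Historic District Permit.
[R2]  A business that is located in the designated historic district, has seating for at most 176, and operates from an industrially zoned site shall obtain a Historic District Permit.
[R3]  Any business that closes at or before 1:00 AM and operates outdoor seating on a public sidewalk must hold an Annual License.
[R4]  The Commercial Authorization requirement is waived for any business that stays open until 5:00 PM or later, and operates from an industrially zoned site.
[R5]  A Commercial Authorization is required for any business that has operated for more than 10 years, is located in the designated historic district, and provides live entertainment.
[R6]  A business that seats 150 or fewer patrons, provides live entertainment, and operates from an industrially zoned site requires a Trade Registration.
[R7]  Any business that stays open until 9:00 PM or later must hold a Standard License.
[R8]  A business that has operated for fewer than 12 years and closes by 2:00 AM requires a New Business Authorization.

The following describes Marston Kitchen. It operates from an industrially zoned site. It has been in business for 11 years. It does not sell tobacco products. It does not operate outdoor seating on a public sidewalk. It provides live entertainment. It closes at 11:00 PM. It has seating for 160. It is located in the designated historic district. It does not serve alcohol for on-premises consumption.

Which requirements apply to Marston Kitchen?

New Business Authorization, Standard License

[R1] provides live entertainment; years in business 11 ≥ 10 → exempt from Historic District Permit.
[R2] is located in the designated historic district; seating 160 ≤ 176; operates from an industrially zoned site → Historic District Permit required.
[R3] closes 11:00 PM, at/before 1:00 AM; does not operate outdoor seating on a public sidewalk → Annual License not required.
[R4] closes 11:00 PM, after 5:00 PM; operates from an industrially zoned site → exempt from Commercial Authorization.
[R5] years in business 11 > 10; is located in the designated historic district; provides live entertainment → Commercial Authorization required.
[R6] seating 160 > 150; provides live entertainment; operates from an industrially zoned site → Trade Registration not required.
[R7] closes 11:00 PM, after 9:00 PM → Standard License required.
[R8] years in business 11 < 12; closes 11:00 PM, at/before 2:00 AM → New Business Authorization required.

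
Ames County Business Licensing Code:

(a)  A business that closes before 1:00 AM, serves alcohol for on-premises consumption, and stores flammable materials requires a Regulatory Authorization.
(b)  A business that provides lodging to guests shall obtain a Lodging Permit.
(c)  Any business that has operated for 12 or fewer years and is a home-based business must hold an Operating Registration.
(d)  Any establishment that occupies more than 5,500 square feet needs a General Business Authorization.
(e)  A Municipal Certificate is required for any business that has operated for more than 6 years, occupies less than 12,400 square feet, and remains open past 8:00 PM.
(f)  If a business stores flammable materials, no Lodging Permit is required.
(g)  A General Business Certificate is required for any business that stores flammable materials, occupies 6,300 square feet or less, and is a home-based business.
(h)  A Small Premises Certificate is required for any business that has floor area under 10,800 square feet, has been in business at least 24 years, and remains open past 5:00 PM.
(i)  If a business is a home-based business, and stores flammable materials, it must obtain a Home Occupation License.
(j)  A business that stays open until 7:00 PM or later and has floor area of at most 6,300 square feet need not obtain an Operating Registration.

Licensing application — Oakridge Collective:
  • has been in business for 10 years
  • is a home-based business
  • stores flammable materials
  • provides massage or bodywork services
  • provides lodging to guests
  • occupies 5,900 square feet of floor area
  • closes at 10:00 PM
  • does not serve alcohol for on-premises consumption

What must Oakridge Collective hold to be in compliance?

(a) closes 10:00 PM, at/before 1:00 AM; does not serve alcohol for on-premises consumption; stores flammable materials → Regulatory Authorization not required.
(b) provides lodging to guests → Lodging Permit required.
(c) years in business 10 ≤ 12; is a home-based business → Operating Registration required.
(d) floor area 5,900 square feet > 5,500 square feet → General Business Authorization required.
(e) years in business 10 > 6; floor area 5,900 square feet < 12,400 square feet; closes 10:00 PM, after 8:00 PM → Municipal Certificate required.
(f) stores flammable materials → exempt from Lodging Permit.
(g) stores flammable materials; floor area 5,900 square feet ≤ 6,300 square feet; is a home-based business → General Business Certificate required.
(h) floor area 5,900 square feet < 10,800 square feet; years in business 10 < 24; closes 10:00 PM, after 5:00 PM → Small Premises Certificate not required.
(i) is a home-based business; stores flammable materials → Home Occupation License required.
(j) closes 10:00 PM, after 7:00 PM; floor area 5,900 square feet ≤ 6,300 square feet → exempt from Operating Registration.

General Business Authorization, General Business Certificate, Home Occupation License, Municipal Certificate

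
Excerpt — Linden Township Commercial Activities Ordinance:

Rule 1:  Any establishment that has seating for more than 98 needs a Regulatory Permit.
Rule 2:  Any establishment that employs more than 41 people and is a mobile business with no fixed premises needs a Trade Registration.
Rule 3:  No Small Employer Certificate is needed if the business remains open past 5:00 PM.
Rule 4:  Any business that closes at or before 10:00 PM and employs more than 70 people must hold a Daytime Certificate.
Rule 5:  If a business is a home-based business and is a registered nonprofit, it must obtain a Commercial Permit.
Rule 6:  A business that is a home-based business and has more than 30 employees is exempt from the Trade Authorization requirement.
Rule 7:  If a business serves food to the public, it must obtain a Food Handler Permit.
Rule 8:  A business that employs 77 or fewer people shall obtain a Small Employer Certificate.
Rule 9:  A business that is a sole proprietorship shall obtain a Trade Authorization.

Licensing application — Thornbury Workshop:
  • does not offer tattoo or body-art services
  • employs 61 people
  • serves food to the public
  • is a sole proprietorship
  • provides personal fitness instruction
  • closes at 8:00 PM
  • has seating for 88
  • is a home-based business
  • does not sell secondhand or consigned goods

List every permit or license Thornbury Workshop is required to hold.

Food Handler Permit

Rule 1: seating 88 ≤ 98 → Regulatory Permit not required.
Rule 2: employees 61 > 41; is a home-based business (not: is a mobile business with no fixed premises) → Trade Registration not required.
Rule 3: closes 8:00 PM, after 5:00 PM → exempt from Small Employer Certificate.
Rule 4: closes 8:00 PM, at/before 10:00 PM; employees 61 ≤ 70 → Daytime Certificate not required.
Rule 5: is a home-based business; is a sole proprietorship (not: is a registered nonprofit) → Commercial Permit not required.
Rule 6: is a home-based business; employees 61 > 30 → exempt from Trade Authorization.
Rule 7: serves food to the public → Food Handler Permit required.
Rule 8: employees 61 ≤ 77 → Small Employer Certificate required.
Rule 9: is a sole proprietorship → Trade Authorization required.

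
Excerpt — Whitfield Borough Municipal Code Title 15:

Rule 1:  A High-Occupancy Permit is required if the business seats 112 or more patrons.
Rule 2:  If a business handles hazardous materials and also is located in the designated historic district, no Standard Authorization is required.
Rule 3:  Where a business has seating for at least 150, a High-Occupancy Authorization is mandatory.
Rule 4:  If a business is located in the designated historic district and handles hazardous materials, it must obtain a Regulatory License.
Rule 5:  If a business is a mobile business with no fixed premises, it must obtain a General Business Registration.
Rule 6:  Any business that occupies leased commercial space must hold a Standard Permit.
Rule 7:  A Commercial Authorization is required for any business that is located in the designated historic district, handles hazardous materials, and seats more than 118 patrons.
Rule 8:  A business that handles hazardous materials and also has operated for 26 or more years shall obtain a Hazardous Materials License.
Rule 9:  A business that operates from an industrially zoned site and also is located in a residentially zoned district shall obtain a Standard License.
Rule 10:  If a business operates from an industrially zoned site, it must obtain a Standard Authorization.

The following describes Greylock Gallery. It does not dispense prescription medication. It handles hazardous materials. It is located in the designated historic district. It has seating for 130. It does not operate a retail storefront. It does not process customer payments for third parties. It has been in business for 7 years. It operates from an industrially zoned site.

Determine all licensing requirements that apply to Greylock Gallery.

Rule 1: seating 130 ≥ 112 → High-Occupancy Permit required.
Rule 2: handles hazardous materials; is located in the designated historic district → exempt from Standard Authorization.
Rule 3: seating 130 < 150 → High-Occupancy Authorization not required.
Rule 4: is located in the designated historic district; handles hazardous materials → Regulatory License required.
Rule 5: operates from an industrially zoned site (not: is a mobile business with no fixed premises) → General Business Registration not required.
Rule 6: operates from an industrially zoned site (not: occupies leased commercial space) → Standard Permit not required.
Rule 7: is located in the designated historic district; handles hazardous materials; seating 130 > 118 → Commercial Authorization required.
Rule 8: handles hazardous materials; years in business 7 < 26 → Hazardous Materials License not required.
Rule 9: operates from an industrially zoned site; is located in the designated historic district (not: is located in a residentially zoned district) → Standard License not required.
Rule 10: operates from an industrially zoned site → Standard Authorization required.

Commercial Authorization, High-Occupancy Permit, Regulatory License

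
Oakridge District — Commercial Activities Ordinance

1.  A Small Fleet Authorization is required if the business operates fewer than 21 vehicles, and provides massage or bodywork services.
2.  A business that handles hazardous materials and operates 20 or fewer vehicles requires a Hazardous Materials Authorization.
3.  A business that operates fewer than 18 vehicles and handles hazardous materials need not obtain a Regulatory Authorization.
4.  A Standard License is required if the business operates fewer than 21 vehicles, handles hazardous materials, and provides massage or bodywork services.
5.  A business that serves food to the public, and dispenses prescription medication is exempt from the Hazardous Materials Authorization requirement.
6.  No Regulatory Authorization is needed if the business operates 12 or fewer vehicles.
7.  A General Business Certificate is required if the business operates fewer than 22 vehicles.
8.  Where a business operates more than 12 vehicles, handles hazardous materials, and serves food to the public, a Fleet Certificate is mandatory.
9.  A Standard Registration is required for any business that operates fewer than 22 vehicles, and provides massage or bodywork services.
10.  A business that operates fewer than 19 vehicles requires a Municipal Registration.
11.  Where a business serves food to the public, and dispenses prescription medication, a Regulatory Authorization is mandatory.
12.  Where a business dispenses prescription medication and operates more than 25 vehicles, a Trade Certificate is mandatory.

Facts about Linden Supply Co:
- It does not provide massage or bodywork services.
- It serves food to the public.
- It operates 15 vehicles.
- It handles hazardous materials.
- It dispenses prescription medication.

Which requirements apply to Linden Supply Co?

1. vehicles 15 < 21; does not provide massage or bodywork services → Small Fleet Authorization not required.
2. handles hazardous materials; vehicles 15 ≤ 20 → Hazardous Materials Authorization required.
3. vehicles 15 < 18; handles hazardous materials → exempt from Regulatory Authorization.
4. vehicles 15 < 21; handles hazardous materials; does not provide massage or bodywork services → Standard License not required.
5. serves food to the public; dispenses prescription medication → exempt from Hazardous Materials Authorization.
6. vehicles 15 > 12 → Regulatory Authorization exemption does not apply.
7. vehicles 15 < 22 → General Business Certificate required.
8. vehicles 15 > 12; handles hazardous materials; serves food to the public → Fleet Certificate required.
9. vehicles 15 < 22; does not provide massage or bodywork services → Standard Registration not required.
10. vehicles 15 < 19 → Municipal Registration required.
11. serves food to the public; dispenses prescription medication → Regulatory Authorization required.
12. dispenses prescription medication; vehicles 15 ≤ 25 → Trade Certificate not required.

Fleet Certificate, General Business Certificate, Municipal Registration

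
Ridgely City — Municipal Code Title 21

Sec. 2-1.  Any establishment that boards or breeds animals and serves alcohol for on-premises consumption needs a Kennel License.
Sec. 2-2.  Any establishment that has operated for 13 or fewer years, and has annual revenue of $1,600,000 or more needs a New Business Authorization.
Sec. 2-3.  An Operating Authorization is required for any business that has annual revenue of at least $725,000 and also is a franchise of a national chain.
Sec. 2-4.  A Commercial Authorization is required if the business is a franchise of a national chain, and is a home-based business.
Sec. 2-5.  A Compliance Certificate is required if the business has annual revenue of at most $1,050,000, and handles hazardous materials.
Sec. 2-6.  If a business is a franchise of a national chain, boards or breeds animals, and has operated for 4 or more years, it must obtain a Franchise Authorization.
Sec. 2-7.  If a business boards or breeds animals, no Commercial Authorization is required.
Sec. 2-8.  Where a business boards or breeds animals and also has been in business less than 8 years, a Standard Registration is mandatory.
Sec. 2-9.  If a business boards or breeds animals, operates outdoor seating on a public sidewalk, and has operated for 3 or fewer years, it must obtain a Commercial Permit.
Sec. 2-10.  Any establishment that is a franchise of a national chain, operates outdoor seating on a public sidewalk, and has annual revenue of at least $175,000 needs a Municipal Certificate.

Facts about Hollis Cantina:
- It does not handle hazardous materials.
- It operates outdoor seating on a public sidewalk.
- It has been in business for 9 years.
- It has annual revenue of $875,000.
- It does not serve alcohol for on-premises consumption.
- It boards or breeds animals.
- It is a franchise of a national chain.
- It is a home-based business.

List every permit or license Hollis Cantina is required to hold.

Franchise Authorization, Municipal Certificate, Operating Authorization

Sec. 2-1. boards or breeds animals; does not serve alcohol for on-premises consumption → Kennel License not required.
Sec. 2-2. years in business 9 ≤ 13; revenue $875,000 < $1,600,000 → New Business Authorization not required.
Sec. 2-3. revenue $875,000 ≥ $725,000; is a franchise of a national chain → Operating Authorization required.
Sec. 2-4. is a franchise of a national chain; is a home-based business → Commercial Authorization required.
Sec. 2-5. revenue $875,000 ≤ $1,050,000; does not handle hazardous materials → Compliance Certificate not required.
Sec. 2-6. is a franchise of a national chain; boards or breeds animals; years in business 9 ≥ 4 → Franchise Authorization required.
Sec. 2-7. boards or breeds animals → exempt from Commercial Authorization.
Sec. 2-8. boards or breeds animals; years in business 9 ≥ 8 → Standard Registration not required.
Sec. 2-9. boards or breeds animals; operates outdoor seating on a public sidewalk; years in business 9 > 3 → Commercial Permit not required.
Sec. 2-10. is a franchise of a national chain; operates outdoor seating on a public sidewalk; revenue $875,000 ≥ $175,000 → Municipal Certificate required.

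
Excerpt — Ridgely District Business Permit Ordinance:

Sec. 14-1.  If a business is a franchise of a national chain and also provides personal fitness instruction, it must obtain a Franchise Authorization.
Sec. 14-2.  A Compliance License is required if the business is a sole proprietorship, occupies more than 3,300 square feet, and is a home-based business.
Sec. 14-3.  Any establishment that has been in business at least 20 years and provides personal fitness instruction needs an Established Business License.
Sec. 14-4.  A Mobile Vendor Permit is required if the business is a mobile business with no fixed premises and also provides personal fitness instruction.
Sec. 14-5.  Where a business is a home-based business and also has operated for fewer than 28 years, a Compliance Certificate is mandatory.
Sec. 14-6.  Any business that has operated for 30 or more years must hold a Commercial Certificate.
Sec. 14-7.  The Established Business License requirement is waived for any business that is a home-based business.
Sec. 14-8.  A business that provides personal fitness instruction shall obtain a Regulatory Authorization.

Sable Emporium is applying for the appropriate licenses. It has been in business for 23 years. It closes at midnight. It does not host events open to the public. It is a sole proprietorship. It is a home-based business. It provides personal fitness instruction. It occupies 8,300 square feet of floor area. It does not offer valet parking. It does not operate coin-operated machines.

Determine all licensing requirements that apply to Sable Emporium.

Sec. 14-1. is a sole proprietorship (not: is a franchise of a national chain); provides personal fitness instruction → Franchise Authorization not required.
Sec. 14-2. is a sole proprietorship; floor area 8,300 square feet > 3,300 square feet; is a home-based business → Compliance License required.
Sec. 14-3. years in business 23 ≥ 20; provides personal fitness instruction → Established Business License required.
Sec. 14-4. is a home-based business (not: is a mobile business with no fixed premises); provides personal fitness instruction → Mobile Vendor Permit not required.
Sec. 14-5. is a home-based business; years in business 23 < 28 → Compliance Certificate required.
Sec. 14-6. years in business 23 < 30 → Commercial Certificate not required.
Sec. 14-7. is a home-based business → exempt from Established Business License.
Sec. 14-8. provides personal fitness instruction → Regulatory Authorization required.

Compliance Certificate, Compliance License, Regulatory Authorization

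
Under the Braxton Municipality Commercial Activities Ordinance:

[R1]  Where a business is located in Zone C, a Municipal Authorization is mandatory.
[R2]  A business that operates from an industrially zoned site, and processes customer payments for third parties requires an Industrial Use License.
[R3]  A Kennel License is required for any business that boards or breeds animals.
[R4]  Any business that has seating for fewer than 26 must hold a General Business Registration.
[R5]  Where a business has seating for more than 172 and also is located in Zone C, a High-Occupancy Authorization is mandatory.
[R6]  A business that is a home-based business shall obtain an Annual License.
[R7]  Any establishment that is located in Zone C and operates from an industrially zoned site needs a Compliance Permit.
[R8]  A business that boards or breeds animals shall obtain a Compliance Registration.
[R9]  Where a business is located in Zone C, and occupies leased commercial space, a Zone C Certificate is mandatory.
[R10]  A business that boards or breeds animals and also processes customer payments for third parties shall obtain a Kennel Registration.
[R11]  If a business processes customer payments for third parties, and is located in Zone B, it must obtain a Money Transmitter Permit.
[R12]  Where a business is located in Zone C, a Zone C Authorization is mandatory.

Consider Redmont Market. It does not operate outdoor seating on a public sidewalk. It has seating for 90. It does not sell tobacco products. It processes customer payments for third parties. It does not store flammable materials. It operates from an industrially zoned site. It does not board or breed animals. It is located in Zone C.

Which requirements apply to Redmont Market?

[R1] is located in Zone C → Municipal Authorization required.
[R2] operates from an industrially zoned site; processes customer payments for third parties → Industrial Use License required.
[R3] does not board or breed animals → Kennel License not required.
[R4] seating 90 ≥ 26 → General Business Registration not required.
[R5] seating 90 ≤ 172; is located in Zone C → High-Occupancy Authorization not required.
[R6] operates from an industrially zoned site (not: is a home-based business) → Annual License not required.
[R7] is located in Zone C; operates from an industrially zoned site → Compliance Permit required.
[R8] does not board or breed animals → Compliance Registration not required.
[R9] is located in Zone C; operates from an industrially zoned site (not: occupies leased commercial space) → Zone C Certificate not required.
[R10] does not board or breed animals; processes customer payments for third parties → Kennel Registration not required.
[R11] processes customer payments for third parties; is located in Zone C (not: is located in Zone B) → Money Transmitter Permit not required.
[R12] is located in Zone C → Zone C Authorization required.

Compliance Permit, Industrial Use License, Municipal Authorization, Zone C Authorization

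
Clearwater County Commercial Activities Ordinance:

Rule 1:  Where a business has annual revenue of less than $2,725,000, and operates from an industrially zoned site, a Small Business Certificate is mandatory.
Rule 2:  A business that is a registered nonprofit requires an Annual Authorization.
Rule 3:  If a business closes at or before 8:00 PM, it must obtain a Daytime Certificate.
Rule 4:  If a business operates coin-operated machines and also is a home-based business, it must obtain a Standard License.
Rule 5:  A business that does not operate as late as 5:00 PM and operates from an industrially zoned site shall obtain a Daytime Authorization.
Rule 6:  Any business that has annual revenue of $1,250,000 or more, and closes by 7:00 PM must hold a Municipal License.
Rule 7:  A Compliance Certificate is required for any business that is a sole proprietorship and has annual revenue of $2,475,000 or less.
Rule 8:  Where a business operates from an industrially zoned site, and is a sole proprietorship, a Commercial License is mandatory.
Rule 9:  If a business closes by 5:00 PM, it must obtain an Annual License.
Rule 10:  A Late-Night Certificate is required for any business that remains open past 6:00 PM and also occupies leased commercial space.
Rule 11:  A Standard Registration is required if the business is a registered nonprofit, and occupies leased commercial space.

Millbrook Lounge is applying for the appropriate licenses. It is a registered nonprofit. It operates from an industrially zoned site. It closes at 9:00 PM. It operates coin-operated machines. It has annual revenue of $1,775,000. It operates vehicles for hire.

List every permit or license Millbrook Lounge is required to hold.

Rule 1: revenue $1,775,000 < $2,725,000; operates from an industrially zoned site → Small Business Certificate required.
Rule 2: is a registered nonprofit → Annual Authorization required.
Rule 3: closes 9:00 PM, after 8:00 PM → Daytime Certificate not required.
Rule 4: operates coin-operated machines; operates from an industrially zoned site (not: is a home-based business) → Standard License not required.
Rule 5: closes 9:00 PM, after 5:00 PM; operates from an industrially zoned site → Daytime Authorization not required.
Rule 6: revenue $1,775,000 ≥ $1,250,000; closes 9:00 PM, after 7:00 PM → Municipal License not required.
Rule 7: is a registered nonprofit (not: is a sole proprietorship); revenue $1,775,000 ≤ $2,475,000 → Compliance Certificate not required.
Rule 8: operates from an industrially zoned site; is a registered nonprofit (not: is a sole proprietorship) → Commercial License not required.
Rule 9: closes 9:00 PM, after 5:00 PM → Annual License not required.
Rule 10: closes 9:00 PM, after 6:00 PM; operates from an industrially zoned site (not: occupies leased commercial space) → Late-Night Certificate not required.
Rule 11: is a registered nonprofit; operates from an industrially zoned site (not: occupies leased commercial space) → Standard Registration not required.

Annual Authorization, Small Business Certificate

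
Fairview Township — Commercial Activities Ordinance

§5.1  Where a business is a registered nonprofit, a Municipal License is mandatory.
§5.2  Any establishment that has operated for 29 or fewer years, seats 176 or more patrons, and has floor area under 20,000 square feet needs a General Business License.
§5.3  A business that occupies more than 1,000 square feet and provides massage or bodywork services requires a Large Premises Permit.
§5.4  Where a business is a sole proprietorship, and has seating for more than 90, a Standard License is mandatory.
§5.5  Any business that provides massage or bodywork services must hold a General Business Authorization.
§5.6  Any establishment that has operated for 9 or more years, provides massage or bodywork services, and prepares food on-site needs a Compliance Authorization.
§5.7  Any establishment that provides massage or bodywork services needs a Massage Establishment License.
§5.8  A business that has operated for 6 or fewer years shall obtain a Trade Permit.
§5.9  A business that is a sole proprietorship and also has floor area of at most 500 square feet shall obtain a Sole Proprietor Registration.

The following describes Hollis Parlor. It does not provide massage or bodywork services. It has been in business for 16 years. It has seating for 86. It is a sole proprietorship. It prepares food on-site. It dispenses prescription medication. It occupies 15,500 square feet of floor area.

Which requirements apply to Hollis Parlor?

§5.1 is a sole proprietorship (not: is a registered nonprofit) → Municipal License not required.
§5.2 years in business 16 ≤ 29; seating 86 < 176; floor area 15,500 square feet < 20,000 square feet → General Business License not required.
§5.3 floor area 15,500 square feet > 1,000 square feet; does not provide massage or bodywork services → Large Premises Permit not required.
§5.4 is a sole proprietorship; seating 86 ≤ 90 → Standard License not required.
§5.5 does not provide massage or bodywork services → General Business Authorization not required.
§5.6 years in business 16 ≥ 9; does not provide massage or bodywork services; prepares food on-site → Compliance Authorization not required.
§5.7 does not provide massage or bodywork services → Massage Establishment License not required.
§5.8 years in business 16 > 6 → Trade Permit not required.
§5.9 is a sole proprietorship; floor area 15,500 square feet > 500 square feet → Sole Proprietor Registration not required.

None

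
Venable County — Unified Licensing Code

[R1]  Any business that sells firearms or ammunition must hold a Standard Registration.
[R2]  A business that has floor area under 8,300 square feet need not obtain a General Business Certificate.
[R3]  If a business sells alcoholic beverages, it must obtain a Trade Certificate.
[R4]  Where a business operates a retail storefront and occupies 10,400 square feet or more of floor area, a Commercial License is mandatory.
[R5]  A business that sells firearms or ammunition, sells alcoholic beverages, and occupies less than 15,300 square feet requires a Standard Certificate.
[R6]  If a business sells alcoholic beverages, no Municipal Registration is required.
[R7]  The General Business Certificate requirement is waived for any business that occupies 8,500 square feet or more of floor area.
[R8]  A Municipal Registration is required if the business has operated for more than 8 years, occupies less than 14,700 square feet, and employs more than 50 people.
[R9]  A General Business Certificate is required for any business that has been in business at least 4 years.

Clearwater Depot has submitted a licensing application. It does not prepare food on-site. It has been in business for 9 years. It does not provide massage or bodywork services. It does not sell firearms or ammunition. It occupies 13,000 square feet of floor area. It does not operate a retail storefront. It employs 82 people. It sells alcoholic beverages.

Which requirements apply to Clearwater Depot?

[R1] does not sell firearms or ammunition → Standard Registration not required.
[R2] floor area 13,000 square feet ≥ 8,300 square feet → General Business Certificate exemption does not apply.
[R3] sells alcoholic beverages → Trade Certificate required.
[R4] does not operate a retail storefront; floor area 13,000 square feet ≥ 10,400 square feet → Commercial License not required.
[R5] does not sell firearms or ammunition; sells alcoholic beverages; floor area 13,000 square feet < 15,300 square feet → Standard Certificate not required.
[R6] sells alcoholic beverages → exempt from Municipal Registration.
[R7] floor area 13,000 square feet ≥ 8,500 square feet → exempt from General Business Certificate.
[R8] years in business 9 > 8; floor area 13,000 square feet < 14,700 square feet; employees 82 > 50 → Municipal Registration required.
[R9] years in business 9 ≥ 4 → General Business Certificate required.

Trade Certificate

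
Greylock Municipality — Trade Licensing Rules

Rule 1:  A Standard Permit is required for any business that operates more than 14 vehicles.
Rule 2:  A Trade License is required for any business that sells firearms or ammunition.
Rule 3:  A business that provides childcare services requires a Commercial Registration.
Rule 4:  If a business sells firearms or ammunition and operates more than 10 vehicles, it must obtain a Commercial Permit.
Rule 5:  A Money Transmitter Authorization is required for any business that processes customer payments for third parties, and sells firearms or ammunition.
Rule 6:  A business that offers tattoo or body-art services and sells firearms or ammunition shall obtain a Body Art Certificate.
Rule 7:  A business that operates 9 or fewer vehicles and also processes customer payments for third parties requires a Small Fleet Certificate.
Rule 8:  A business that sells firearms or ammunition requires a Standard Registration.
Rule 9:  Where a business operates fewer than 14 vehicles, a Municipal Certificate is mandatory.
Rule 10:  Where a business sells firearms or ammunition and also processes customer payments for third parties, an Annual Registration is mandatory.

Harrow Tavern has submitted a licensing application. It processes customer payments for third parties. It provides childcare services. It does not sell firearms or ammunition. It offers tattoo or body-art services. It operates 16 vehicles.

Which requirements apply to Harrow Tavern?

Rule 1: vehicles 16 > 14 → Standard Permit required.
Rule 2: does not sell firearms or ammunition → Trade License not required.
Rule 3: provides childcare services → Commercial Registration required.
Rule 4: does not sell firearms or ammunition; vehicles 16 > 10 → Commercial Permit not required.
Rule 5: processes customer payments for third parties; does not sell firearms or ammunition → Money Transmitter Authorization not required.
Rule 6: offers tattoo or body-art services; does not sell firearms or ammunition → Body Art Certificate not required.
Rule 7: vehicles 16 > 9; processes customer payments for third parties → Small Fleet Certificate not required.
Rule 8: does not sell firearms or ammunition → Standard Registration not required.
Rule 9: vehicles 16 ≥ 14 → Municipal Certificate not required.
Rule 10: does not sell firearms or ammunition; processes customer payments for third parties → Annual Registration not required.

Commercial Registration, Standard Permit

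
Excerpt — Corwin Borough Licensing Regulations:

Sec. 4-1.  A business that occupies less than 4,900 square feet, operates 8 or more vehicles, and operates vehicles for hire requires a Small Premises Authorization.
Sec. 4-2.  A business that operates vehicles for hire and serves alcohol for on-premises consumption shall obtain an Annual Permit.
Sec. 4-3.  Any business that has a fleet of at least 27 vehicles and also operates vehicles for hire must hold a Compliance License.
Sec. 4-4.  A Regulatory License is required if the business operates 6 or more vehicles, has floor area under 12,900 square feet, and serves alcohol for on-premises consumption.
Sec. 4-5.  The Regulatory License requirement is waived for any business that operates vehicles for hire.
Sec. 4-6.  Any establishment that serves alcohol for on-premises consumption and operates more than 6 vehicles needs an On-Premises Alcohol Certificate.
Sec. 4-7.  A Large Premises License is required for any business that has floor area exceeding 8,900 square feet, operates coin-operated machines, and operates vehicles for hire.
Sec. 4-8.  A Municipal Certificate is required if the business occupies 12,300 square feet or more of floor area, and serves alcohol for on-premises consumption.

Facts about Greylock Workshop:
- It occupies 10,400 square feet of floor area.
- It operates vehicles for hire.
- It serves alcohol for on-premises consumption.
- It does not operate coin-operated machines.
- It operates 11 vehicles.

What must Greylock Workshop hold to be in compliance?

Annual Permit, On-Premises Alcohol Certificate

Sec. 4-1. floor area 10,400 square feet ≥ 4,900 square feet; vehicles 11 ≥ 8; operates vehicles for hire → Small Premises Authorization not required.
Sec. 4-2. operates vehicles for hire; serves alcohol for on-premises consumption → Annual Permit required.
Sec. 4-3. vehicles 11 < 27; operates vehicles for hire → Compliance License not required.
Sec. 4-4. vehicles 11 ≥ 6; floor area 10,400 square feet < 12,900 square feet; serves alcohol for on-premises consumption → Regulatory License required.
Sec. 4-5. operates vehicles for hire → exempt from Regulatory License.
Sec. 4-6. serves alcohol for on-premises consumption; vehicles 11 > 6 → On-Premises Alcohol Certificate required.
Sec. 4-7. floor area 10,400 square feet > 8,900 square feet; does not operate coin-operated machines; operates vehicles for hire → Large Premises License not required.
Sec. 4-8. floor area 10,400 square feet < 12,300 square feet; serves alcohol for on-premises consumption → Municipal Certificate not required.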